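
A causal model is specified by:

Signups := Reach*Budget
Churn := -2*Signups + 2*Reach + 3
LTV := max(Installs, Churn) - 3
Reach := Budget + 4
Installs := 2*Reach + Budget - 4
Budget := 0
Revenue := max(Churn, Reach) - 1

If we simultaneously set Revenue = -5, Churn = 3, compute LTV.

Setting Revenue = -5, Churn = 3 by intervention discards those variables' equations.
Reach = Budget + 4  [with Budget=0]  = 4
Installs = 2*Reach + Budget - 4  [with Reach=4, Budget=0]  = 4
LTV = max(Installs, Churn) - 3  [with Installs=4, Churn=3]  = 1

1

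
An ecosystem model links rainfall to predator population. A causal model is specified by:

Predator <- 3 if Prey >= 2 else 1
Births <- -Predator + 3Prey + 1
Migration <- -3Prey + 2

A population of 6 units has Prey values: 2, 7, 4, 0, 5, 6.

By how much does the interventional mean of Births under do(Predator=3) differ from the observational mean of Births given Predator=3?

-2.4

Every unit gets Predator=3 under the intervention. Births values become 4, 19, 10, -2, 13, 16; E[Births|do(Predator=3)] = 10.
Observing Predator=3 restricts to units where Predator's equation naturally yields 3: Prey ∈ {2, 7, 4, 5, 6}. In that subpopulation Births = 4, 19, 10, 13, 16, mean 12.4.
Difference = 10 − 12.4 = -2.4.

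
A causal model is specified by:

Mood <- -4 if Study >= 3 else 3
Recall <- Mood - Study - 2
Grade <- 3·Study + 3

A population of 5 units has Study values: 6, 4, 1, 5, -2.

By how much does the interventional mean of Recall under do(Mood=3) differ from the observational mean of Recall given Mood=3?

Every unit gets Mood=3 under the intervention. Recall values become -5, -3, 0, -4, 3; E[Recall|do(Mood=3)] = -1.8.
E[Recall|Mood=3] averages over only the 2 units with Mood=3 (Study = 1, -2): Recall = 0, 3, mean 1.5.
Difference = -1.8 − 1.5 = -3.3.

-3.3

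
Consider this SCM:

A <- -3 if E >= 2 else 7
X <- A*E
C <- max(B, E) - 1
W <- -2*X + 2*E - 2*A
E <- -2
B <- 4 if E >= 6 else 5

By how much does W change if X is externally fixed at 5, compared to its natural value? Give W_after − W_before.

-38

The intervention breaks the incoming arrows to X: X <- A*E no longer applies, and X = 5.
A = -3 if E >= 2 else 7  [with E=-2]  = 7
W = -2*X + 2*E - 2*A  [with X=5, E=-2, A=7]  = -28
Without intervention: A = -3 if E >= 2 else 7  [with E=-2]  = 7; X = A*E  [with A=7, E=-2]  = -14; W = -2*X + 2*E - 2*A  [with X=-14, E=-2, A=7]  = 10.
Change = -28 − 10 = -38.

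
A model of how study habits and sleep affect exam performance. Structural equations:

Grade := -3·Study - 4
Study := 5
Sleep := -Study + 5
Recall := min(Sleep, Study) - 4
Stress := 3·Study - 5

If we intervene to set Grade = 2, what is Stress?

10

do(Grade=2) replaces the equation Grade := -3·Study - 4 with the constant Grade = 2.
Stress is not downstream of the intervention, so its value is determined by the original equations.
Stress = 3·Study - 5  [with Study=5]  = 10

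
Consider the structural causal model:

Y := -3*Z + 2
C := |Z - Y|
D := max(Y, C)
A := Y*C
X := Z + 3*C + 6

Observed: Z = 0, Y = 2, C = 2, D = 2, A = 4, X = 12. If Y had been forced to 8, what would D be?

Under do(Y=8), the mechanism Y := -3*Z + 2 is discarded; Y is fixed at 8.
C = |Z - Y|  [with Z=0, Y=8]  = 8
D = max(Y, C)  [with Y=8, C=8]  = 8

8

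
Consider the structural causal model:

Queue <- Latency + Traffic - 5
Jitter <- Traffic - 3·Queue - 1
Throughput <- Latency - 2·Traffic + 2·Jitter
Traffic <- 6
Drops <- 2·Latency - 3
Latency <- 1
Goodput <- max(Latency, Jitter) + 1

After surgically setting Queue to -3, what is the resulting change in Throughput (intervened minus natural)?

30

The intervention breaks the incoming arrows to Queue: Queue <- Latency + Traffic - 5 no longer applies, and Queue = -3.
Jitter = Traffic - 3·Queue - 1  [with Traffic=6, Queue=-3]  = 14
Throughput = Latency - 2·Traffic + 2·Jitter  [with Latency=1, Traffic=6, Jitter=14]  = 17
Without intervention: Queue = Latency + Traffic - 5  [with Latency=1, Traffic=6]  = 2; Jitter = Traffic - 3·Queue - 1  [with Traffic=6, Queue=2]  = -1; Throughput = Latency - 2·Traffic + 2·Jitter  [with Latency=1, Traffic=6, Jitter=-1]  = -13.
Change = 17 − (-13) = 30.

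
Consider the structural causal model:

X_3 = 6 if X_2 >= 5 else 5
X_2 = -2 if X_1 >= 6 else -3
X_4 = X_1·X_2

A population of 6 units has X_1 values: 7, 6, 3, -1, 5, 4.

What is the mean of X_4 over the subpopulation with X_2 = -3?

-8.25

Observing X_2=-3 restricts to units where X_2's equation naturally yields -3: X_1 ∈ {3, -1, 5, 4}. In that subpopulation X_4 = -9, 3, -15, -12, mean -8.25.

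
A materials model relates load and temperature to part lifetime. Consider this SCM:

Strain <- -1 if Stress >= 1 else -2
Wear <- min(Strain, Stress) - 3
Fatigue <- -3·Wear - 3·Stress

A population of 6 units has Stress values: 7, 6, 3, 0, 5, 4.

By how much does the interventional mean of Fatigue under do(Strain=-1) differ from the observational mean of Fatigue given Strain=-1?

do(Strain=-1) breaks Strain's dependence on Stress. With Strain=-1 fixed, Fatigue across the units is -9, -6, 3, 12, -3, 0, mean -0.5.
Observing Strain=-1 restricts to units where Strain's equation naturally yields -1: Stress ∈ {7, 6, 3, 5, 4}. In that subpopulation Fatigue = -9, -6, 3, -3, 0, mean -3.
Difference = -0.5 − (-3) = 2.5.

2.5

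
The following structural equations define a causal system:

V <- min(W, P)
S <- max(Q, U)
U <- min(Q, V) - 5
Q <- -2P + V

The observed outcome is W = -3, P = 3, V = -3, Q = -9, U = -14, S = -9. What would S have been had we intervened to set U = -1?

The intervention breaks the incoming arrows to U: U <- min(Q, V) - 5 no longer applies, and U = -1.
V = min(W, P)  [with W=-3, P=3]  = -3
Q = -2P + V  [with P=3, V=-3]  = -9
S = max(Q, U)  [with Q=-9, U=-1]  = -1

-1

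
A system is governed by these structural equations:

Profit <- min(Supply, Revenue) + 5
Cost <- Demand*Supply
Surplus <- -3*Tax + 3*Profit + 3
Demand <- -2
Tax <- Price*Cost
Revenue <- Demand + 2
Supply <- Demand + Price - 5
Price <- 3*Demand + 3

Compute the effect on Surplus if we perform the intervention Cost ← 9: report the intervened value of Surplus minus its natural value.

-99

do(Cost=9) replaces the equation Cost <- Demand*Supply with the constant Cost = 9.
Price = 3*Demand + 3  [with Demand=-2]  = -3
Supply = Demand + Price - 5  [with Demand=-2, Price=-3]  = -10
Revenue = Demand + 2  [with Demand=-2]  = 0
Tax = Price*Cost  [with Price=-3, Cost=9]  = -27
Profit = min(Supply, Revenue) + 5  [with Supply=-10, Revenue=0]  = -5
Surplus = -3*Tax + 3*Profit + 3  [with Tax=-27, Profit=-5]  = 69
Without intervention: Price = 3*Demand + 3  [with Demand=-2]  = -3; Supply = Demand + Price - 5  [with Demand=-2, Price=-3]  = -10; Cost = Demand*Supply  [with Demand=-2, Supply=-10]  = 20; Revenue = Demand + 2  [with Demand=-2]  = 0; Tax = Price*Cost  [with Price=-3, Cost=20]  = -60; Profit = min(Supply, Revenue) + 5  [with Supply=-10, Revenue=0]  = -5; Surplus = -3*Tax + 3*Profit + 3  [with Tax=-60, Profit=-5]  = 168.
Change = 69 − 168 = -99.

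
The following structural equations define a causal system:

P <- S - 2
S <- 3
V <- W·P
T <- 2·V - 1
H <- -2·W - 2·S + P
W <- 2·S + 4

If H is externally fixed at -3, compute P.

1

do(H=-3) replaces the equation H <- -2·W - 2·S + P with the constant H = -3.
P is not downstream of the intervention, so its value is determined by the original equations.
P = S - 2  [with S=3]  = 1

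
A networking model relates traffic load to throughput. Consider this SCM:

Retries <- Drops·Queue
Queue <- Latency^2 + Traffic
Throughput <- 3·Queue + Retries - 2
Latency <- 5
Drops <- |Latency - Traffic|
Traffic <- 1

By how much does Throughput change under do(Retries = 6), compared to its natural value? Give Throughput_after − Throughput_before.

-98

The intervention breaks the incoming arrows to Retries: Retries <- Drops·Queue no longer applies, and Retries = 6.
Queue = Latency^2 + Traffic  [with Latency=5, Traffic=1]  = 26
Throughput = 3·Queue + Retries - 2  [with Queue=26, Retries=6]  = 82
Without intervention: Queue = Latency^2 + Traffic  [with Latency=5, Traffic=1]  = 26; Drops = |Latency - Traffic|  [with Latency=5, Traffic=1]  = 4; Retries = Drops·Queue  [with Drops=4, Queue=26]  = 104; Throughput = 3·Queue + Retries - 2  [with Queue=26, Retries=104]  = 180.
Change = 82 − 180 = -98.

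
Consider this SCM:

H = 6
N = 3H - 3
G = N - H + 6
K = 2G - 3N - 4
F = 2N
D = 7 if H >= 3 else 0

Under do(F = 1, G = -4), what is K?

-57

Under do(F = 1, G = -4), each intervened variable's structural equation is replaced by its fixed value.
N = 3H - 3  [with H=6]  = 15
K = 2G - 3N - 4  [with G=-4, N=15]  = -57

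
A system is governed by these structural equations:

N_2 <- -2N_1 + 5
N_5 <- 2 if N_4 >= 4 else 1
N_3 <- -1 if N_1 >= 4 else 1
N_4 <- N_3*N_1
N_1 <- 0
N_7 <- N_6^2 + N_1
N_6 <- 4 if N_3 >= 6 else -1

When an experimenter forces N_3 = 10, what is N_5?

1

do(N_3=10) replaces the equation N_3 <- -1 if N_1 >= 4 else 1 with the constant N_3 = 10.
N_4 = N_3*N_1  [with N_3=10, N_1=0]  = 0
N_5 = 2 if N_4 >= 4 else 1  [with N_4=0]  = 1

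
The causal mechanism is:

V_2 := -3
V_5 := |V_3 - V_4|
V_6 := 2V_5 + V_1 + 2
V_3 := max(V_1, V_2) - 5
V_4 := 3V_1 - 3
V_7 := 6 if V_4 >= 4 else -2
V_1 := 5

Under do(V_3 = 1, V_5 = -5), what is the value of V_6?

Setting V_3 = 1, V_5 = -5 by intervention discards those variables' equations.
V_6 = 2V_5 + V_1 + 2  [with V_5=-5, V_1=5]  = -3

-3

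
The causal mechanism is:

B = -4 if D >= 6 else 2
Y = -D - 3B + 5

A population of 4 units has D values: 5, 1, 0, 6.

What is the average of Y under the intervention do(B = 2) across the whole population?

The intervention sets B=2 in all 4 units regardless of D. Recomputing Y per unit gives -6, -2, -1, -7; average -4.

-4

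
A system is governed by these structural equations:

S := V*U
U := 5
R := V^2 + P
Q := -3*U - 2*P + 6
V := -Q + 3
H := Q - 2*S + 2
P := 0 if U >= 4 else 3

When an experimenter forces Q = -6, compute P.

0

Under do(Q=-6), the mechanism Q := -3*U - 2*P + 6 is discarded; Q is fixed at -6.
Since P is not a descendant of the intervened variable, it is unaffected.
P = 0 if U >= 4 else 3  [with U=5]  = 0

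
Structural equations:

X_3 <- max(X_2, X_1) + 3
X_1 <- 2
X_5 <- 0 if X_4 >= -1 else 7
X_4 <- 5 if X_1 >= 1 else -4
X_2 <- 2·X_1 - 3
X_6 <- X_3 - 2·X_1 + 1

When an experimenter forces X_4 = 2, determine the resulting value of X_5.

Intervening sets X_4 = 2 and removes its equation (X_4 <- 5 if X_1 >= 1 else -4).
X_5 = 0 if X_4 >= -1 else 7  [with X_4=2]  = 0

0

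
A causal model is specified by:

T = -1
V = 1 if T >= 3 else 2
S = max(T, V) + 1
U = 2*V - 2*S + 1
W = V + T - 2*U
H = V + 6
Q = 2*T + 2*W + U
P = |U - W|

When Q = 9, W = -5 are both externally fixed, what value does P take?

Under do(Q = 9, W = -5), each intervened variable's structural equation is replaced by its fixed value.
V = 1 if T >= 3 else 2  [with T=-1]  = 2
S = max(T, V) + 1  [with T=-1, V=2]  = 3
U = 2*V - 2*S + 1  [with V=2, S=3]  = -1
P = |U - W|  [with U=-1, W=-5]  = 4

4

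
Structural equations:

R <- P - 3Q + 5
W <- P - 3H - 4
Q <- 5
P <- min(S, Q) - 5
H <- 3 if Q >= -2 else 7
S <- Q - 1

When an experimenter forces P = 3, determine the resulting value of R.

do(P=3) replaces the equation P <- min(S, Q) - 5 with the constant P = 3.
R = P - 3Q + 5  [with P=3, Q=5]  = -7

-7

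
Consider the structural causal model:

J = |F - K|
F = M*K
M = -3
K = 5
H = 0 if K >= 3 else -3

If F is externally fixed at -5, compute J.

10

The intervention breaks the incoming arrows to F: F = M*K no longer applies, and F = -5.
J = |F - K|  [with F=-5, K=5]  = 10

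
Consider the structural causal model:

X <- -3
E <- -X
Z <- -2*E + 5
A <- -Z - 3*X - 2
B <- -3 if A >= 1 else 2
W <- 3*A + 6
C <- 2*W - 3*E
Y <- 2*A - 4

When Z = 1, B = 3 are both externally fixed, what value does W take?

Setting Z = 1, B = 3 by intervention discards those variables' equations.
A = -Z - 3*X - 2  [with Z=1, X=-3]  = 6
W = 3*A + 6  [with A=6]  = 24

24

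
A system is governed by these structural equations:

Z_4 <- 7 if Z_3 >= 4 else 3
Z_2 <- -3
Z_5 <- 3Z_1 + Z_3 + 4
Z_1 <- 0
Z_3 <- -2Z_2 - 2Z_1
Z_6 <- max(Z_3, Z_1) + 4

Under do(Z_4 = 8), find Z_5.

10

Intervening sets Z_4 = 8 and removes its equation (Z_4 <- 7 if Z_3 >= 4 else 3).
No directed path runs from Z_4 to Z_5, so Z_5 keeps its natural value.
Z_3 = -2Z_2 - 2Z_1  [with Z_2=-3, Z_1=0]  = 6
Z_5 = 3Z_1 + Z_3 + 4  [with Z_1=0, Z_3=6]  = 10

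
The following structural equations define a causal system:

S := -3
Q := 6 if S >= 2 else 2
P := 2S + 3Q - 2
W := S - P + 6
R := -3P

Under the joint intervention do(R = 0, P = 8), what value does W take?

Under do(R = 0, P = 8), each intervened variable's structural equation is replaced by its fixed value.
W = S - P + 6  [with S=-3, P=8]  = -5

-5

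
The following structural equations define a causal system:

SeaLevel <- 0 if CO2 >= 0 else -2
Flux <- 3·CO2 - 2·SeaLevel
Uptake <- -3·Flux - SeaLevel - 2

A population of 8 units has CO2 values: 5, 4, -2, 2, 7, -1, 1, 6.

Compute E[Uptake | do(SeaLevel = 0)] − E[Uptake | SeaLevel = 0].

12.75

Every unit gets SeaLevel=0 under the intervention. Uptake values become -47, -38, 16, -20, -65, 7, -11, -56; E[Uptake|do(SeaLevel=0)] = -26.75.
Observing SeaLevel=0 restricts to units where SeaLevel's equation naturally yields 0: CO2 ∈ {5, 4, 2, 7, 1, 6}. In that subpopulation Uptake = -47, -38, -20, -65, -11, -56, mean -39.5.
Difference = -26.75 − (-39.5) = 12.75.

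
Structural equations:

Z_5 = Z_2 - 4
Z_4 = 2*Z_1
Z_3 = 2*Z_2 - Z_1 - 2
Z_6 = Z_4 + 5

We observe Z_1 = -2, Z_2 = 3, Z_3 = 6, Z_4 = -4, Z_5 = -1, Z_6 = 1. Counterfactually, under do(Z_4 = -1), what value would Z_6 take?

Under do(Z_4=-1), the mechanism Z_4 = 2*Z_1 is discarded; Z_4 is fixed at -1.
Z_6 = Z_4 + 5  [with Z_4=-1]  = 4

4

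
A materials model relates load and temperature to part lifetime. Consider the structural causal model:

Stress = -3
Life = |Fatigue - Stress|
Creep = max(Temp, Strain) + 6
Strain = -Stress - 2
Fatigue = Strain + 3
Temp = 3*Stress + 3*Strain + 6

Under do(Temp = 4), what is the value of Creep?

The intervention breaks the incoming arrows to Temp: Temp = 3*Stress + 3*Strain + 6 no longer applies, and Temp = 4.
Strain = -Stress - 2  [with Stress=-3]  = 1
Creep = max(Temp, Strain) + 6  [with Temp=4, Strain=1]  = 10

10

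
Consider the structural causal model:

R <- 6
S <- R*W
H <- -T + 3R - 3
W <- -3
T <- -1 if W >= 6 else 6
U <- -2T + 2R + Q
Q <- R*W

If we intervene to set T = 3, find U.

-12

The intervention breaks the incoming arrows to T: T <- -1 if W >= 6 else 6 no longer applies, and T = 3.
Q = R*W  [with R=6, W=-3]  = -18
U = -2T + 2R + Q  [with T=3, R=6, Q=-18]  = -12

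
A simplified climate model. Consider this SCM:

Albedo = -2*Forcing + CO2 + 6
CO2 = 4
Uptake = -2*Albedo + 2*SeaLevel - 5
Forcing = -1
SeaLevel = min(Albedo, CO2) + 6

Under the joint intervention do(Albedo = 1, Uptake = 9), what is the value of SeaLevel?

7

The joint intervention fixes Albedo = 1, Uptake = 9, removing each variable's own equation.
SeaLevel = min(Albedo, CO2) + 6  [with Albedo=1, CO2=4]  = 7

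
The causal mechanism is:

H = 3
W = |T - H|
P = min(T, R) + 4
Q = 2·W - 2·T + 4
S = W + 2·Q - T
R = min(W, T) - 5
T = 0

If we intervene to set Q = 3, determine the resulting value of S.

9

The intervention breaks the incoming arrows to Q: Q = 2·W - 2·T + 4 no longer applies, and Q = 3.
W = |T - H|  [with T=0, H=3]  = 3
S = W + 2·Q - T  [with W=3, Q=3, T=0]  = 9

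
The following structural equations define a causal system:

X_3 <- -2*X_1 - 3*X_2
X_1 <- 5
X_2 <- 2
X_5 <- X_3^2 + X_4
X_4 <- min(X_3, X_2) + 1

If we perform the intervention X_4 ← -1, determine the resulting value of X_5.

255

Intervening sets X_4 = -1 and removes its equation (X_4 <- min(X_3, X_2) + 1).
X_3 = -2*X_1 - 3*X_2  [with X_1=5, X_2=2]  = -16
X_5 = X_3^2 + X_4  [with X_3=-16, X_4=-1]  = 255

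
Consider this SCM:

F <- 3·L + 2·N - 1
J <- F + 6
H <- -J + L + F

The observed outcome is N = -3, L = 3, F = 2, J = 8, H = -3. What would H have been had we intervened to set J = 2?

3

Intervening sets J = 2 and removes its equation (J <- F + 6).
F = 3·L + 2·N - 1  [with L=3, N=-3]  = 2
H = -J + L + F  [with J=2, L=3, F=2]  = 3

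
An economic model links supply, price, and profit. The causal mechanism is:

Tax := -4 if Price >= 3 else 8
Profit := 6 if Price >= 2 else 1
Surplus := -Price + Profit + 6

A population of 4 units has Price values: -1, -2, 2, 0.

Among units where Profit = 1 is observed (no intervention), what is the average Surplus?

8

E[Surplus|Profit=1] averages over only the 3 units with Profit=1 (Price = -1, -2, 0): Surplus = 8, 9, 7, mean 8.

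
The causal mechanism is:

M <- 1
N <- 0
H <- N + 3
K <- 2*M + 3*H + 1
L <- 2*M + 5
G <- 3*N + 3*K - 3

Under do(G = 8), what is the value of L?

7

do(G=8) replaces the equation G <- 3*N + 3*K - 3 with the constant G = 8.
Since L is not a descendant of the intervened variable, it is unaffected.
L = 2*M + 5  [with M=1]  = 7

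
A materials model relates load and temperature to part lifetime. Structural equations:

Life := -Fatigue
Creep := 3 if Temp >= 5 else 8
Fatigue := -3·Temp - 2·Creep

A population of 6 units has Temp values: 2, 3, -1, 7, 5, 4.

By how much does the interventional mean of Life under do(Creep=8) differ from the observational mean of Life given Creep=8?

4

Every unit gets Creep=8 under the intervention. Life values become 22, 25, 13, 37, 31, 28; E[Life|do(Creep=8)] = 26.
Observing Creep=8 restricts to units where Creep's equation naturally yields 8: Temp ∈ {2, 3, -1, 4}. In that subpopulation Life = 22, 25, 13, 28, mean 22.
Difference = 26 − 22 = 4.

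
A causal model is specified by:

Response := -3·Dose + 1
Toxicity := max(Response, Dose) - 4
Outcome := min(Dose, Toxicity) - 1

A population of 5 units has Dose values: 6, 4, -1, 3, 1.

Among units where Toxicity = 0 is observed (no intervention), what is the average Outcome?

Observing Toxicity=0 restricts to units where Toxicity's equation naturally yields 0: Dose ∈ {4, -1}. In that subpopulation Outcome = -1, -2, mean -1.5.

-1.5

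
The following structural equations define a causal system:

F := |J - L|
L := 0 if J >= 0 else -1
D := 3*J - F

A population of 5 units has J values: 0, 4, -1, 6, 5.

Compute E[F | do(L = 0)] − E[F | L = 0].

-0.55

The intervention sets L=0 in all 5 units regardless of J. Recomputing F per unit gives 0, 4, 1, 6, 5; average 3.2.
Conditioning on L=0 selects the 4 unit(s) with J ∈ {0, 4, 6, 5}. Their F values: 0, 4, 6, 5. Mean = 3.75.
Difference = 3.2 − 3.75 = -0.55.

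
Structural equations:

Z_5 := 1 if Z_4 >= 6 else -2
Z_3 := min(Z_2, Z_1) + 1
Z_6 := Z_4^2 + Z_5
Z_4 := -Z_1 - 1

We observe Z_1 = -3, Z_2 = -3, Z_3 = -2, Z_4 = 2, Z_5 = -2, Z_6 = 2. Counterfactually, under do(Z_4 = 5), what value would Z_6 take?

Under do(Z_4=5), the mechanism Z_4 := -Z_1 - 1 is discarded; Z_4 is fixed at 5.
Z_5 = 1 if Z_4 >= 6 else -2  [with Z_4=5]  = -2
Z_6 = Z_4^2 + Z_5  [with Z_4=5, Z_5=-2]  = 23

23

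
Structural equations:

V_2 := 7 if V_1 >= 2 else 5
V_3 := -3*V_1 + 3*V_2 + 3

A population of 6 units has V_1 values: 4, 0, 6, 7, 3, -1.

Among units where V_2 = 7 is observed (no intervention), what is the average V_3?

9

E[V_3|V_2=7] averages over only the 4 units with V_2=7 (V_1 = 4, 6, 7, 3): V_3 = 12, 6, 3, 15, mean 9.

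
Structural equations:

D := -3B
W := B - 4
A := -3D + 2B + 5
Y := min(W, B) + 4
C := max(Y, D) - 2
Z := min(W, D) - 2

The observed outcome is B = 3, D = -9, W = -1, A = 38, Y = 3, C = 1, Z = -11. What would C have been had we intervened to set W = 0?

The intervention breaks the incoming arrows to W: W := B - 4 no longer applies, and W = 0.
D = -3B  [with B=3]  = -9
Y = min(W, B) + 4  [with W=0, B=3]  = 4
C = max(Y, D) - 2  [with Y=4, D=-9]  = 2

2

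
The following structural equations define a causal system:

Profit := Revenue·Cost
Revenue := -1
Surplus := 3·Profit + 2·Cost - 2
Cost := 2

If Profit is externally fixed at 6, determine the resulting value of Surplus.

20

The intervention breaks the incoming arrows to Profit: Profit := Revenue·Cost no longer applies, and Profit = 6.
Surplus = 3·Profit + 2·Cost - 2  [with Profit=6, Cost=2]  = 20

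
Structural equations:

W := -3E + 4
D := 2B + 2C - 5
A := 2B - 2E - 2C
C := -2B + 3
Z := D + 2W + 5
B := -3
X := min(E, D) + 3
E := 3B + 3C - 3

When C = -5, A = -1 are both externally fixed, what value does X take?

Setting C = -5, A = -1 by intervention discards those variables' equations.
E = 3B + 3C - 3  [with B=-3, C=-5]  = -27
D = 2B + 2C - 5  [with B=-3, C=-5]  = -21
X = min(E, D) + 3  [with E=-27, D=-21]  = -24

-24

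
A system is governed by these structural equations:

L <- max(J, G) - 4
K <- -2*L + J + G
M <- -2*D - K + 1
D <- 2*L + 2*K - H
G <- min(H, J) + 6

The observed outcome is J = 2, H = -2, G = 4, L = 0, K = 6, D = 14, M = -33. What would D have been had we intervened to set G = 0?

10

The intervention breaks the incoming arrows to G: G <- min(H, J) + 6 no longer applies, and G = 0.
L = max(J, G) - 4  [with J=2, G=0]  = -2
K = -2*L + J + G  [with L=-2, J=2, G=0]  = 6
D = 2*L + 2*K - H  [with L=-2, K=6, H=-2]  = 10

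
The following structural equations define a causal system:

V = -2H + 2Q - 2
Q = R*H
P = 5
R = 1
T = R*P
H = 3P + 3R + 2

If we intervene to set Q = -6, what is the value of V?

-54

The intervention breaks the incoming arrows to Q: Q = R*H no longer applies, and Q = -6.
H = 3P + 3R + 2  [with P=5, R=1]  = 20
V = -2H + 2Q - 2  [with H=20, Q=-6]  = -54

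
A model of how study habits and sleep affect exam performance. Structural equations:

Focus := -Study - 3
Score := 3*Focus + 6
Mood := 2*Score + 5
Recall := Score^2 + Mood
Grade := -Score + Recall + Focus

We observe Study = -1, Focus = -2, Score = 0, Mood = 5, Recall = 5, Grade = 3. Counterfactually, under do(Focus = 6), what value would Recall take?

do(Focus=6) replaces the equation Focus := -Study - 3 with the constant Focus = 6.
Score = 3*Focus + 6  [with Focus=6]  = 24
Mood = 2*Score + 5  [with Score=24]  = 53
Recall = Score^2 + Mood  [with Score=24, Mood=53]  = 629

629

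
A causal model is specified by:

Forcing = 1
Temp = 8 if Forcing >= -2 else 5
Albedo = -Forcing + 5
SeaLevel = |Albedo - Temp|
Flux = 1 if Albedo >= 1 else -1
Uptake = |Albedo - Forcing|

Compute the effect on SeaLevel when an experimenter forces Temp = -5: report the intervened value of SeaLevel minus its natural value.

5

Under do(Temp=-5), the mechanism Temp = 8 if Forcing >= -2 else 5 is discarded; Temp is fixed at -5.
Albedo = -Forcing + 5  [with Forcing=1]  = 4
SeaLevel = |Albedo - Temp|  [with Albedo=4, Temp=-5]  = 9
Without intervention: Temp = 8 if Forcing >= -2 else 5  [with Forcing=1]  = 8; Albedo = -Forcing + 5  [with Forcing=1]  = 4; SeaLevel = |Albedo - Temp|  [with Albedo=4, Temp=8]  = 4.
Change = 9 − 4 = 5.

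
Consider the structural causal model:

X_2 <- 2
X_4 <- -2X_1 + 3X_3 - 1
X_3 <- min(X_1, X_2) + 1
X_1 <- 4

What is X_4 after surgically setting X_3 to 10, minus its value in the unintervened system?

21

The intervention breaks the incoming arrows to X_3: X_3 <- min(X_1, X_2) + 1 no longer applies, and X_3 = 10.
X_4 = -2X_1 + 3X_3 - 1  [with X_1=4, X_3=10]  = 21
Without intervention: X_3 = min(X_1, X_2) + 1  [with X_1=4, X_2=2]  = 3; X_4 = -2X_1 + 3X_3 - 1  [with X_1=4, X_3=3]  = 0.
Change = 21 − 0 = 21.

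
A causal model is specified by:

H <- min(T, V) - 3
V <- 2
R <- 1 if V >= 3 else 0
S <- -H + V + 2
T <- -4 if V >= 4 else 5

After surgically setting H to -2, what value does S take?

6

The intervention breaks the incoming arrows to H: H <- min(T, V) - 3 no longer applies, and H = -2.
S = -H + V + 2  [with H=-2, V=2]  = 6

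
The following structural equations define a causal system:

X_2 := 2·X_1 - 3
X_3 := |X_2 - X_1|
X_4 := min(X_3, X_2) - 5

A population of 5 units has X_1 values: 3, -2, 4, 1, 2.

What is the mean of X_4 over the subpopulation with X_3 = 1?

E[X_4|X_3=1] averages over only the 2 units with X_3=1 (X_1 = 4, 2): X_4 = -4, -4, mean -4.

-4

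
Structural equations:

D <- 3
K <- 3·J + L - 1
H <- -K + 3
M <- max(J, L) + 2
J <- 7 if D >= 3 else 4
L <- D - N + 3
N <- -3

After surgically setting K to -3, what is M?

Under do(K=-3), the mechanism K <- 3·J + L - 1 is discarded; K is fixed at -3.
Since M is not a descendant of the intervened variable, it is unaffected.
L = D - N + 3  [with D=3, N=-3]  = 9
J = 7 if D >= 3 else 4  [with D=3]  = 7
M = max(J, L) + 2  [with J=7, L=9]  = 11

11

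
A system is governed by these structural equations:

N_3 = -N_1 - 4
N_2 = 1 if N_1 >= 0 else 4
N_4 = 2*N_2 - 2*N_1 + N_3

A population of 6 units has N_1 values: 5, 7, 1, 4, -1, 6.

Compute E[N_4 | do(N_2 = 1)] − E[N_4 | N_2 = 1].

2.8

Every unit gets N_2=1 under the intervention. N_4 values become -17, -23, -5, -14, 1, -20; E[N_4|do(N_2=1)] = -13.
Observing N_2=1 restricts to units where N_2's equation naturally yields 1: N_1 ∈ {5, 7, 1, 4, 6}. In that subpopulation N_4 = -17, -23, -5, -14, -20, mean -15.8.
Difference = -13 − (-15.8) = 2.8.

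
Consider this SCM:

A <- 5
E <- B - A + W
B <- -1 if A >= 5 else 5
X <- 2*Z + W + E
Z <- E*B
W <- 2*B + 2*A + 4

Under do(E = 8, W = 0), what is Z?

The joint intervention fixes E = 8, W = 0, removing each variable's own equation.
B = -1 if A >= 5 else 5  [with A=5]  = -1
Z = E*B  [with E=8, B=-1]  = -8

-8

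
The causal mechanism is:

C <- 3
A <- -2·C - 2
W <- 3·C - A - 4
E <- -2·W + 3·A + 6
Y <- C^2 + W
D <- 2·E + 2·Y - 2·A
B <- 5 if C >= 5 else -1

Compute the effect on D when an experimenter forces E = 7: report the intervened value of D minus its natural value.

Under do(E=7), the mechanism E <- -2·W + 3·A + 6 is discarded; E is fixed at 7.
A = -2·C - 2  [with C=3]  = -8
W = 3·C - A - 4  [with C=3, A=-8]  = 13
Y = C^2 + W  [with C=3, W=13]  = 22
D = 2·E + 2·Y - 2·A  [with E=7, Y=22, A=-8]  = 74
Without intervention: A = -2·C - 2  [with C=3]  = -8; W = 3·C - A - 4  [with C=3, A=-8]  = 13; E = -2·W + 3·A + 6  [with W=13, A=-8]  = -44; Y = C^2 + W  [with C=3, W=13]  = 22; D = 2·E + 2·Y - 2·A  [with E=-44, Y=22, A=-8]  = -28.
Change = 74 − (-28) = 102.

102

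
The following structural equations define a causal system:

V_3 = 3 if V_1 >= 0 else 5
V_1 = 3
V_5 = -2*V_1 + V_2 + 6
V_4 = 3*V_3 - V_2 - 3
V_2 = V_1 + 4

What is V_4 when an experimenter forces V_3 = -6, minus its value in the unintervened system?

-27

The intervention breaks the incoming arrows to V_3: V_3 = 3 if V_1 >= 0 else 5 no longer applies, and V_3 = -6.
V_2 = V_1 + 4  [with V_1=3]  = 7
V_4 = 3*V_3 - V_2 - 3  [with V_3=-6, V_2=7]  = -28
Without intervention: V_2 = V_1 + 4  [with V_1=3]  = 7; V_3 = 3 if V_1 >= 0 else 5  [with V_1=3]  = 3; V_4 = 3*V_3 - V_2 - 3  [with V_3=3, V_2=7]  = -1.
Change = -28 − (-1) = -27.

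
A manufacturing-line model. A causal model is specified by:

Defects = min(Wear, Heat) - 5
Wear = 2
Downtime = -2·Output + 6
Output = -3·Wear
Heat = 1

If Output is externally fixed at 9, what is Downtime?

-12

Intervening sets Output = 9 and removes its equation (Output = -3·Wear).
Downtime = -2·Output + 6  [with Output=9]  = -12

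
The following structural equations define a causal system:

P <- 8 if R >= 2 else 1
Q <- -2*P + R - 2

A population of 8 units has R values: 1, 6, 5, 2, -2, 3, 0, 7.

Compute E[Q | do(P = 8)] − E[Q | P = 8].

Under do(P=8), P's equation is replaced by P=8 for every unit. Per-unit Q: -17, -12, -13, -16, -20, -15, -18, -11. Mean = -15.25.
Observing P=8 restricts to units where P's equation naturally yields 8: R ∈ {6, 5, 2, 3, 7}. In that subpopulation Q = -12, -13, -16, -15, -11, mean -13.4.
Difference = -15.25 − (-13.4) = -1.85.

-1.85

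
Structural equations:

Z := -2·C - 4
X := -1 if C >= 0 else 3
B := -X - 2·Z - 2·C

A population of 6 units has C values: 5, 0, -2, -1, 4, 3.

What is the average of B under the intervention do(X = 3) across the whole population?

Under do(X=3), X's equation is replaced by X=3 for every unit. Per-unit B: 15, 5, 1, 3, 13, 11. Mean = 8.

8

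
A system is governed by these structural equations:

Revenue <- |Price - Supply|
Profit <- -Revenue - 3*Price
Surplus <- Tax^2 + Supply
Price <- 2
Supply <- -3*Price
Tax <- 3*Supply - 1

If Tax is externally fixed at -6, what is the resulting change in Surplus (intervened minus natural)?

Under do(Tax=-6), the mechanism Tax <- 3*Supply - 1 is discarded; Tax is fixed at -6.
Supply = -3*Price  [with Price=2]  = -6
Surplus = Tax^2 + Supply  [with Tax=-6, Supply=-6]  = 30
Without intervention: Supply = -3*Price  [with Price=2]  = -6; Tax = 3*Supply - 1  [with Supply=-6]  = -19; Surplus = Tax^2 + Supply  [with Tax=-19, Supply=-6]  = 355.
Change = 30 − 355 = -325.

-325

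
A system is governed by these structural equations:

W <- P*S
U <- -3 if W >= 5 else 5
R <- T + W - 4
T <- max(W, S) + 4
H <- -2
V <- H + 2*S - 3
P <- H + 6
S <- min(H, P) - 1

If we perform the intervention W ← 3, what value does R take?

6

do(W=3) replaces the equation W <- P*S with the constant W = 3.
P = H + 6  [with H=-2]  = 4
S = min(H, P) - 1  [with H=-2, P=4]  = -3
T = max(W, S) + 4  [with W=3, S=-3]  = 7
R = T + W - 4  [with T=7, W=3]  = 6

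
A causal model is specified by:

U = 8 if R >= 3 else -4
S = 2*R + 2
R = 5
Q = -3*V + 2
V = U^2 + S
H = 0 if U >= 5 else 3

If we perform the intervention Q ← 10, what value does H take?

0

The intervention breaks the incoming arrows to Q: Q = -3*V + 2 no longer applies, and Q = 10.
Since H is not a descendant of the intervened variable, it is unaffected.
U = 8 if R >= 3 else -4  [with R=5]  = 8
H = 0 if U >= 5 else 3  [with U=8]  = 0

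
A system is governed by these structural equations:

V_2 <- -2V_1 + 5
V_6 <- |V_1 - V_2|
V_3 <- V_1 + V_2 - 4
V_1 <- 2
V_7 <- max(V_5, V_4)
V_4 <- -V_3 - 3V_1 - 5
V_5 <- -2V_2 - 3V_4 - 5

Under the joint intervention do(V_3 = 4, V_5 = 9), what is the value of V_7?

Under do(V_3 = 4, V_5 = 9), each intervened variable's structural equation is replaced by its fixed value.
V_4 = -V_3 - 3V_1 - 5  [with V_3=4, V_1=2]  = -15
V_7 = max(V_5, V_4)  [with V_5=9, V_4=-15]  = 9

9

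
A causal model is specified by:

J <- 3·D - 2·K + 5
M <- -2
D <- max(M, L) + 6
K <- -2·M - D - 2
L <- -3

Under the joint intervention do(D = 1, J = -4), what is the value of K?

The joint intervention fixes D = 1, J = -4, removing each variable's own equation.
K = -2·M - D - 2  [with M=-2, D=1]  = 1

1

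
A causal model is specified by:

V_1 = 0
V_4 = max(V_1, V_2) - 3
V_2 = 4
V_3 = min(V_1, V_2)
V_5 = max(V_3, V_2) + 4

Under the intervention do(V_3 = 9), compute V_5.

13

do(V_3=9) replaces the equation V_3 = min(V_1, V_2) with the constant V_3 = 9.
V_5 = max(V_3, V_2) + 4  [with V_3=9, V_2=4]  = 13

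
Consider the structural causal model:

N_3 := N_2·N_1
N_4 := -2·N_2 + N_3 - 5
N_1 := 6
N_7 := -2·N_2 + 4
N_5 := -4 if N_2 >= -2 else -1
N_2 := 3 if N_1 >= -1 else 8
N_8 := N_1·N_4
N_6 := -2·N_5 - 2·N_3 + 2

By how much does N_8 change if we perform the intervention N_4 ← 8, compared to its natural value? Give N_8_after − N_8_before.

6

do(N_4=8) replaces the equation N_4 := -2·N_2 + N_3 - 5 with the constant N_4 = 8.
N_8 = N_1·N_4  [with N_1=6, N_4=8]  = 48
Without intervention: N_2 = 3 if N_1 >= -1 else 8  [with N_1=6]  = 3; N_3 = N_2·N_1  [with N_2=3, N_1=6]  = 18; N_4 = -2·N_2 + N_3 - 5  [with N_2=3, N_3=18]  = 7; N_8 = N_1·N_4  [with N_1=6, N_4=7]  = 42.
Change = 48 − 42 = 6.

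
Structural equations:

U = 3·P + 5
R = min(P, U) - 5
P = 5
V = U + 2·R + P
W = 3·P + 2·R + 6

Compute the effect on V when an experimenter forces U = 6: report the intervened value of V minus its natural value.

Under do(U=6), the mechanism U = 3·P + 5 is discarded; U is fixed at 6.
R = min(P, U) - 5  [with P=5, U=6]  = 0
V = U + 2·R + P  [with U=6, R=0, P=5]  = 11
Without intervention: U = 3·P + 5  [with P=5]  = 20; R = min(P, U) - 5  [with P=5, U=20]  = 0; V = U + 2·R + P  [with U=20, R=0, P=5]  = 25.
Change = 11 − 25 = -14.

-14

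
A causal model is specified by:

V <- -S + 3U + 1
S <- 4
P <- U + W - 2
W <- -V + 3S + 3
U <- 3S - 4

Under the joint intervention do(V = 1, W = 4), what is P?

10

Setting V = 1, W = 4 by intervention discards those variables' equations.
U = 3S - 4  [with S=4]  = 8
P = U + W - 2  [with U=8, W=4]  = 10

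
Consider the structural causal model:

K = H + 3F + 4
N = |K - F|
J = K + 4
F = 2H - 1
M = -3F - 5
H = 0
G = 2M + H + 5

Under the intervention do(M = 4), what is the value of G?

Under do(M=4), the mechanism M = -3F - 5 is discarded; M is fixed at 4.
G = 2M + H + 5  [with M=4, H=0]  = 13

13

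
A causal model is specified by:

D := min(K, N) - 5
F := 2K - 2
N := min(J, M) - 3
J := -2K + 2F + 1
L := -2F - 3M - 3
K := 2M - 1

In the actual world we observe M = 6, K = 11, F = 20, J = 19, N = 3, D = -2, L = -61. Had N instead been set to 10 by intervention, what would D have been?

The intervention breaks the incoming arrows to N: N := min(J, M) - 3 no longer applies, and N = 10.
K = 2M - 1  [with M=6]  = 11
D = min(K, N) - 5  [with K=11, N=10]  = 5

5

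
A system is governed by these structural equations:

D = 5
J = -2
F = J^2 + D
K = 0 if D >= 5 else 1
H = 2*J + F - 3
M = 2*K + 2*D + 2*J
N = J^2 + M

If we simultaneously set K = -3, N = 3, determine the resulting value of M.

0

The joint intervention fixes K = -3, N = 3, removing each variable's own equation.
M = 2*K + 2*D + 2*J  [with K=-3, D=5, J=-2]  = 0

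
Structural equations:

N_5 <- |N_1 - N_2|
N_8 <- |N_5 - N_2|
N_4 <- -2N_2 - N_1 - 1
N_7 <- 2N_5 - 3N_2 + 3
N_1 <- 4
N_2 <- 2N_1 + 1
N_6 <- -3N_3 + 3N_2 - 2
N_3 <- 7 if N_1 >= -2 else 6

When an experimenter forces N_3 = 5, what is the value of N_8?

4

The intervention breaks the incoming arrows to N_3: N_3 <- 7 if N_1 >= -2 else 6 no longer applies, and N_3 = 5.
Since N_8 is not a descendant of the intervened variable, it is unaffected.
N_2 = 2N_1 + 1  [with N_1=4]  = 9
N_5 = |N_1 - N_2|  [with N_1=4, N_2=9]  = 5
N_8 = |N_5 - N_2|  [with N_5=5, N_2=9]  = 4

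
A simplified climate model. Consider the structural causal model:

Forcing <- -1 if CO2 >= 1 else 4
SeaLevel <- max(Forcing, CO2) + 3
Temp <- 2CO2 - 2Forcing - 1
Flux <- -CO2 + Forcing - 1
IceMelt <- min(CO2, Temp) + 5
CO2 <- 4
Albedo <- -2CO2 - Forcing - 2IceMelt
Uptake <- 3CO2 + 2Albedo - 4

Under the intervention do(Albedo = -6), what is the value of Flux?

-6

Under do(Albedo=-6), the mechanism Albedo <- -2CO2 - Forcing - 2IceMelt is discarded; Albedo is fixed at -6.
Since Flux is not a descendant of the intervened variable, it is unaffected.
Forcing = -1 if CO2 >= 1 else 4  [with CO2=4]  = -1
Flux = -CO2 + Forcing - 1  [with CO2=4, Forcing=-1]  = -6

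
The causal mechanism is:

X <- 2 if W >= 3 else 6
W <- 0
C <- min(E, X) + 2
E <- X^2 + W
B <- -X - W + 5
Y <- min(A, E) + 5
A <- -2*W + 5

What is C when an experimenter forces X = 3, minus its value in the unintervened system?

Under do(X=3), the mechanism X <- 2 if W >= 3 else 6 is discarded; X is fixed at 3.
E = X^2 + W  [with X=3, W=0]  = 9
C = min(E, X) + 2  [with E=9, X=3]  = 5
Without intervention: X = 2 if W >= 3 else 6  [with W=0]  = 6; E = X^2 + W  [with X=6, W=0]  = 36; C = min(E, X) + 2  [with E=36, X=6]  = 8.
Change = 5 − 8 = -3.

-3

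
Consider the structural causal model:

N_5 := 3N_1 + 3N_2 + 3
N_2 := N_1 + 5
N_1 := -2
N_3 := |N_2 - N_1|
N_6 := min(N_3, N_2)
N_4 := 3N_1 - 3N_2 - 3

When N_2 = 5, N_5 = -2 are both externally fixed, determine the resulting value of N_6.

Setting N_2 = 5, N_5 = -2 by intervention discards those variables' equations.
N_3 = |N_2 - N_1|  [with N_2=5, N_1=-2]  = 7
N_6 = min(N_3, N_2)  [with N_3=7, N_2=5]  = 5

5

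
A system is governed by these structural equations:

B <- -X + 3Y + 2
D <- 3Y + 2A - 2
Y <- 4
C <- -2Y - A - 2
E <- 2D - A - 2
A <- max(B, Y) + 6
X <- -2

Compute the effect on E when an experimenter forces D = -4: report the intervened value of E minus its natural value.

Under do(D=-4), the mechanism D <- 3Y + 2A - 2 is discarded; D is fixed at -4.
B = -X + 3Y + 2  [with X=-2, Y=4]  = 16
A = max(B, Y) + 6  [with B=16, Y=4]  = 22
E = 2D - A - 2  [with D=-4, A=22]  = -32
Without intervention: B = -X + 3Y + 2  [with X=-2, Y=4]  = 16; A = max(B, Y) + 6  [with B=16, Y=4]  = 22; D = 3Y + 2A - 2  [with Y=4, A=22]  = 54; E = 2D - A - 2  [with D=54, A=22]  = 84.
Change = -32 − 84 = -116.

-116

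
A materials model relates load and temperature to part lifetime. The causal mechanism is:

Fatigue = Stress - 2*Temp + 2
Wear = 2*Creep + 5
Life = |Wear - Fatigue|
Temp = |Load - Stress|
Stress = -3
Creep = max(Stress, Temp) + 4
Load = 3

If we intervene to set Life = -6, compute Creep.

Under do(Life=-6), the mechanism Life = |Wear - Fatigue| is discarded; Life is fixed at -6.
Since Creep is not a descendant of the intervened variable, it is unaffected.
Temp = |Load - Stress|  [with Load=3, Stress=-3]  = 6
Creep = max(Stress, Temp) + 4  [with Stress=-3, Temp=6]  = 10

10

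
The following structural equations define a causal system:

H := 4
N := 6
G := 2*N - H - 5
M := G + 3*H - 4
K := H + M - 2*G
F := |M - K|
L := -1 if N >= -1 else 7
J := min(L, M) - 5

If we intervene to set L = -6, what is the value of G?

3

Intervening sets L = -6 and removes its equation (L := -1 if N >= -1 else 7).
G is not downstream of the intervention, so its value is determined by the original equations.
G = 2*N - H - 5  [with N=6, H=4]  = 3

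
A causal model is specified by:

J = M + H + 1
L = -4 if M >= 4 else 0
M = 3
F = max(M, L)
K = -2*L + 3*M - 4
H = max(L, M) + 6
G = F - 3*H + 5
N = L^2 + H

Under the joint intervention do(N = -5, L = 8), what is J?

Setting N = -5, L = 8 by intervention discards those variables' equations.
H = max(L, M) + 6  [with L=8, M=3]  = 14
J = M + H + 1  [with M=3, H=14]  = 18

18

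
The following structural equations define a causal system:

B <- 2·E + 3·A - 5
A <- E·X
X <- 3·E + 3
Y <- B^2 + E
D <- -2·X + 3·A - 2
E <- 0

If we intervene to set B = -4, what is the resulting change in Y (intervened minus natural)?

Under do(B=-4), the mechanism B <- 2·E + 3·A - 5 is discarded; B is fixed at -4.
Y = B^2 + E  [with B=-4, E=0]  = 16
Without intervention: X = 3·E + 3  [with E=0]  = 3; A = E·X  [with E=0, X=3]  = 0; B = 2·E + 3·A - 5  [with E=0, A=0]  = -5; Y = B^2 + E  [with B=-5, E=0]  = 25.
Change = 16 − 25 = -9.

-9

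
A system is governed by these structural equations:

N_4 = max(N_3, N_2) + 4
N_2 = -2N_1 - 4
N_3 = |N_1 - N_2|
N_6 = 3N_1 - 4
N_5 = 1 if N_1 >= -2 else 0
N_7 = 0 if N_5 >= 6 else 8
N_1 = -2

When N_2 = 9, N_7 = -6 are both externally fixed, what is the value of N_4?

Under do(N_2 = 9, N_7 = -6), each intervened variable's structural equation is replaced by its fixed value.
N_3 = |N_1 - N_2|  [with N_1=-2, N_2=9]  = 11
N_4 = max(N_3, N_2) + 4  [with N_3=11, N_2=9]  = 15

15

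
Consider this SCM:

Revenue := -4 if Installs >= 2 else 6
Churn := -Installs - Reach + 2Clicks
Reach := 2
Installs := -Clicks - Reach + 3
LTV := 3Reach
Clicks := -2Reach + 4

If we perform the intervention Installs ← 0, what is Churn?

The intervention breaks the incoming arrows to Installs: Installs := -Clicks - Reach + 3 no longer applies, and Installs = 0.
Clicks = -2Reach + 4  [with Reach=2]  = 0
Churn = -Installs - Reach + 2Clicks  [with Installs=0, Reach=2, Clicks=0]  = -2

-2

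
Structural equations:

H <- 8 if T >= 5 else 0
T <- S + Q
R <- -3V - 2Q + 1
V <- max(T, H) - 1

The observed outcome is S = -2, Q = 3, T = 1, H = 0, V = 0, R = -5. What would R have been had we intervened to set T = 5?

-26

The intervention breaks the incoming arrows to T: T <- S + Q no longer applies, and T = 5.
H = 8 if T >= 5 else 0  [with T=5]  = 8
V = max(T, H) - 1  [with T=5, H=8]  = 7
R = -3V - 2Q + 1  [with V=7, Q=3]  = -26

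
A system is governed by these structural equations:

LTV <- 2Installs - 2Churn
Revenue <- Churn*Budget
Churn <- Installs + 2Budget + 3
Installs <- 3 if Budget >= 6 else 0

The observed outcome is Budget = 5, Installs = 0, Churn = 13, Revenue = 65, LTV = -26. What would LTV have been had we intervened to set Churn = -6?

do(Churn=-6) replaces the equation Churn <- Installs + 2Budget + 3 with the constant Churn = -6.
Installs = 3 if Budget >= 6 else 0  [with Budget=5]  = 0
LTV = 2Installs - 2Churn  [with Installs=0, Churn=-6]  = 12

12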